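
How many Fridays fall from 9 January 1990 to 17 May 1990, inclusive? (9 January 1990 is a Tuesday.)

9 January 1990 is a Tuesday; the first Friday on or after it is 12 January 1990 (3 days later).
From 12 January 1990 to 17 May 1990: 19 + 28 + 31 + 30 + 17 = 125 days (rest of January, February, March, April, May).
125 ÷ 7 = 17 full weeks with remainder 6, so 17 more Fridays after the first → 18.

18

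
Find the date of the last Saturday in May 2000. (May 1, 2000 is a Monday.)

May 27, 2000

May 2000 begins on a Monday, so the first Saturday is May 6 (5 days later).
May 2000 has 31 days. Adding weeks: 6, 13, 20, 27 — the last one ≤ 31 is the 27th.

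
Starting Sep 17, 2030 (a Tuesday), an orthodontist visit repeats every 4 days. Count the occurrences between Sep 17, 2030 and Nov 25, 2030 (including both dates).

18

Occurrences land 4·i days after Sep 17, 2030 for i = 0, 1, 2, …
The window opens on the start date, so the first occurrence inside is #1 on Sep 17, 2030.
Nov 25, 2030 is 69 days after the start; 69 ÷ 4 = 17 remainder 1. Last occurrence in the window: #18 on Nov 24, 2030.
Occurrences #1 through #18: 18 in total.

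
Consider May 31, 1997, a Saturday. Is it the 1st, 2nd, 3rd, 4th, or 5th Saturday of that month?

5th

Day 31 falls in week ⌈31/7⌉ of the month.
Days 1–7 hold the 1st Saturday, 8–14 the 2nd, 15–21 the 3rd, 22–28 the 4th, 29–31 the 5th.
31 is in the range for the 5th.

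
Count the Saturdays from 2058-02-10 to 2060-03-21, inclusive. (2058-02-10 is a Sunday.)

2058-02-10 is a Sunday; the first Saturday on or after it is 2058-02-16 (6 days later).
From 2058-02-16 to 2060-03-21: 318 + 365 + 81 = 764 days (rest of 2058, 2059, to 2060-03-21 in 2060).
764 ÷ 7 = 109 full weeks with remainder 1, so 109 more Saturdays after the first → 110.

110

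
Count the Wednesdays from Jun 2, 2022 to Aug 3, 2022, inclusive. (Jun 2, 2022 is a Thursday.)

9

Jun 2, 2022 is a Thursday; the first Wednesday on or after it is Jun 8, 2022 (6 days later).
From Jun 8, 2022 to Aug 3, 2022: 22 + 31 + 3 = 56 days (rest of Jun, Jul, Aug).
56 ÷ 7 = 8 full weeks with remainder 0, so 8 more Wednesdays after the first → 9.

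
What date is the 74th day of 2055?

January has 31 days (74 − 31 = 43 remain).
February has 28 days (43 − 28 = 15 remain).
15 into March → March 15.

2055-03-15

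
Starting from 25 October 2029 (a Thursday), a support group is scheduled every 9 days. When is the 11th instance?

23 January 2030

The 11th occurrence is 10 intervals after the first: 10 × 9 = 90 days after 25 October 2029.
October has 31 days — 6 days to the end of October leaves 84.
November has 30 days (54 left).
December has 31 days (23 left).
23 days into January → 23 January 2030.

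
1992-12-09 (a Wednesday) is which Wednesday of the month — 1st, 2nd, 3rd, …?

2nd

Day 9 falls in week ⌈9/7⌉ of the month.
Days 1–7 hold the 1st Wednesday, 8–14 the 2nd, 15–21 the 3rd, 22–28 the 4th, 29–31 the 5th.
9 is in the range for the 2nd.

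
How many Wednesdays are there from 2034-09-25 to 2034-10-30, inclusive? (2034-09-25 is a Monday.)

5

2034-09-25 is a Monday; the first Wednesday on or after it is 2034-09-27 (2 days later).
From 2034-09-27 to 2034-10-30: 3 + 30 = 33 days (rest of September, October).
33 ÷ 7 = 4 full weeks with remainder 5, so 4 more Wednesdays after the first → 5.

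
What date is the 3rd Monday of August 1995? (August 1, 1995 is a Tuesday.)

1995-08-21

August 1995 begins on a Tuesday, so the first Monday is August 7 (6 days later).
The 3rd Monday is 2 weeks later: 7 + 14 = 21.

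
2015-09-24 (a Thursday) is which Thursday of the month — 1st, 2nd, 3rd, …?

4th

Day 24 falls in week ⌈24/7⌉ of the month.
Days 1–7 hold the 1st Thursday, 8–14 the 2nd, 15–21 the 3rd, 22–28 the 4th, 29–31 the 5th.
24 is in the range for the 4th.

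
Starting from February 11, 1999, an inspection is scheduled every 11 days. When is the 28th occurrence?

The 28th occurrence is 27 intervals after the first: 27 × 11 = 297 days after February 11, 1999.
February has 28 days — 17 days to the end of February leaves 280.
March has 31 days (249 left).
April has 30 days (219 left).
May has 31 days (188 left).
June has 30 days (158 left).
July has 31 days (127 left).
August has 31 days (96 left).
September has 30 days (66 left).
October has 31 days (35 left).
November has 30 days (5 left).
5 days into December → December 5, 1999.

December 5, 1999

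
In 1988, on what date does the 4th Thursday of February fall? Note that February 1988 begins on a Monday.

February 1988 begins on a Monday, so the first Thursday is February 4 (3 days later).
The 4th Thursday is 3 weeks later: 4 + 21 = 25.

25 February 1988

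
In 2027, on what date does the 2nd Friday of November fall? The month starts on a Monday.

November 12, 2027

November 2027 begins on a Monday, so the first Friday is November 5 (4 days later).
The 2nd Friday is 1 weeks later: 5 + 7 = 12.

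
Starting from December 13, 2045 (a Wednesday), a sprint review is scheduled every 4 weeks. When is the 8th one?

June 27, 2046

The 8th occurrence is 7 intervals after the first: 7 × 28 = 196 days after December 13, 2045.
December has 31 days — 18 days to the end of December leaves 178.
January has 31 days (147 left).
February has 28 days (119 left).
March has 31 days (88 left).
April has 30 days (58 left).
May has 31 days (27 left).
27 days into June → June 27, 2046.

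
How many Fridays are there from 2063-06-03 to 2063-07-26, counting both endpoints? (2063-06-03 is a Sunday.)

2063-06-03 is a Sunday; the first Friday on or after it is 2063-06-08 (5 days later).
From 2063-06-08 to 2063-07-26: 22 + 26 = 48 days (rest of June, July).
48 ÷ 7 = 6 full weeks with remainder 6, so 6 more Fridays after the first → 7.

7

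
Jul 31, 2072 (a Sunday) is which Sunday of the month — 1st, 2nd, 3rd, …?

Day 31 falls in week ⌈31/7⌉ of the month.
Days 1–7 hold the 1st Sunday, 8–14 the 2nd, 15–21 the 3rd, 22–28 the 4th, 29–31 the 5th.
31 is in the range for the 5th.

5th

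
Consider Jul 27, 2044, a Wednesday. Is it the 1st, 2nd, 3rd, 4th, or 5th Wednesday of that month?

4th

Day 27 falls in week ⌈27/7⌉ of the month.
Days 1–7 hold the 1st Wednesday, 8–14 the 2nd, 15–21 the 3rd, 22–28 the 4th, 29–31 the 5th.
27 is in the range for the 4th.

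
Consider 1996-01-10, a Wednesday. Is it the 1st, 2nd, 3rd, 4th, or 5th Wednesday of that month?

2nd

Day 10 falls in week ⌈10/7⌉ of the month.
Days 1–7 hold the 1st Wednesday, 8–14 the 2nd, 15–21 the 3rd, 22–28 the 4th, 29–31 the 5th.
10 is in the range for the 2nd.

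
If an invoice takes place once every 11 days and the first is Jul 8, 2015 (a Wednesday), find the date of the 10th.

Oct 15, 2015

The 10th occurrence is 9 intervals after the first: 9 × 11 = 99 days after Jul 8, 2015.
Jul has 31 days — 23 days to the end of Jul leaves 76.
Aug has 31 days (45 left).
Sep has 30 days (15 left).
15 days into Oct → Oct 15, 2015.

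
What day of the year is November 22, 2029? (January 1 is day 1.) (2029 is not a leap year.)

326

Days in months before November: 31 + 28 + 31 + 30 + 31 + 30 + 31 + 31 + 30 + 31 = 304.
Plus 22 days into November → day 326.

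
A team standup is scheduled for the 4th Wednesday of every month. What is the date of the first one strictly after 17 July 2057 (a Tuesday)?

July 2057 starts on a Sunday; its first Wednesday is the 4th, so the 4th Wednesday is the 25th — 25 July 2057.
25 July 2057 is after 17 July 2057, so that is the next one.

25 July 2057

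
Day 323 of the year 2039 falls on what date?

Jan has 31 days (323 − 31 = 292 remain).
Feb has 28 days (292 − 28 = 264 remain).
Mar has 31 days (264 − 31 = 233 remain).
Apr has 30 days (233 − 30 = 203 remain).
May has 31 days (203 − 31 = 172 remain).
Jun has 30 days (172 − 30 = 142 remain).
Jul has 31 days (142 − 31 = 111 remain).
Aug has 31 days (111 − 31 = 80 remain).
Sep has 30 days (80 − 30 = 50 remain).
Oct has 31 days (50 − 31 = 19 remain).
19 into Nov → Nov 19.

Nov 19, 2039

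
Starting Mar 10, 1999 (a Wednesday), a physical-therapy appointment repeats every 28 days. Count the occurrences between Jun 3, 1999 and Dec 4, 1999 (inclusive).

Occurrences land 28·i days after Mar 10, 1999 for i = 0, 1, 2, …
Jun 3, 1999 is 85 days after the start; 85 ÷ 28 = 3 remainder 1; since the remainder is 1, round up to i = 4. First occurrence in the window: #5 on Jun 30, 1999 (4×28 = 112 days in).
Dec 4, 1999 is 269 days after the start; 269 ÷ 28 = 9 remainder 17. Last occurrence in the window: #10 on Nov 17, 1999.
Occurrences #5 through #10: 6 in total.

6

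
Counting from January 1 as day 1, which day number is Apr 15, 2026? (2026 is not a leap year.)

105

Days in months before Apr: 31 + 28 + 31 = 90.
Plus 15 days into Apr → day 105.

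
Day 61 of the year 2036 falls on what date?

January has 31 days (61 − 31 = 30 remain).
February has 29 days (30 − 29 = 1 remain).
1 into March → March 1.

March 1, 2036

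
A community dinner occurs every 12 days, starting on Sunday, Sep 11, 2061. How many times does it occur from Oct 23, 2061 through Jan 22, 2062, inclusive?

8

Occurrences land 12·i days after Sep 11, 2061 for i = 0, 1, 2, …
Oct 23, 2061 is 42 days after the start; 42 ÷ 12 = 3 remainder 6; since the remainder is 6, round up to i = 4. First occurrence in the window: #5 on Oct 29, 2061 (4×12 = 48 days in).
Jan 22, 2062 is 133 days after the start; 133 ÷ 12 = 11 remainder 1. Last occurrence in the window: #12 on Jan 21, 2062.
Occurrences #5 through #12: 8 in total.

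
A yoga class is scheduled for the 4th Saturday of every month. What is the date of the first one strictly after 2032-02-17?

2032-02-28

February 2032 starts on a Sunday; its first Saturday is the 7th, so the 4th Saturday is the 28th — 2032-02-28.
2032-02-28 is after 2032-02-17, so that is the next one.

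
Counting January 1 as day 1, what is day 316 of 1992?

January has 31 days (316 − 31 = 285 remain).
February has 29 days (285 − 29 = 256 remain).
March has 31 days (256 − 31 = 225 remain).
April has 30 days (225 − 30 = 195 remain).
May has 31 days (195 − 31 = 164 remain).
June has 30 days (164 − 30 = 134 remain).
July has 31 days (134 − 31 = 103 remain).
August has 31 days (103 − 31 = 72 remain).
September has 30 days (72 − 30 = 42 remain).
October has 31 days (42 − 31 = 11 remain).
11 into November → November 11.

November 11, 1992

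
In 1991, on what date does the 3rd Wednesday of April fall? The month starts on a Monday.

April 1991 begins on a Monday, so the first Wednesday is April 3 (2 days later).
The 3rd Wednesday is 2 weeks later: 3 + 14 = 17.

1991-04-17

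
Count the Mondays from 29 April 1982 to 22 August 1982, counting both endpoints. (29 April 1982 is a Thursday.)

16

29 April 1982 is a Thursday; the first Monday on or after it is 3 May 1982 (4 days later).
From 3 May 1982 to 22 August 1982: 28 + 30 + 31 + 22 = 111 days (rest of May, June, July, August).
111 ÷ 7 = 15 full weeks with remainder 6, so 15 more Mondays after the first → 16.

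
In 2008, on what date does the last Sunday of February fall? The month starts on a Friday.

February 2008 begins on a Friday, so the first Sunday is February 3 (2 days later).
February 2008 has 29 days. Adding weeks: 3, 10, 17, 24 — the last one ≤ 29 is the 24th.

2008-02-24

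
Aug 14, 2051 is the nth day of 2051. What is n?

226

Days in months before Aug: 31 + 28 + 31 + 30 + 31 + 30 + 31 = 212.
Plus 14 days into Aug → day 226.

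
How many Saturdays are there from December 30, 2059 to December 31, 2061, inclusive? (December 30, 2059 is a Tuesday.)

December 30, 2059 is a Tuesday; the first Saturday on or after it is January 3, 2060 (4 days later).
From January 3, 2060 to December 31, 2061: 363 + 365 = 728 days (rest of 2060, to December 31, 2061 in 2061).
728 ÷ 7 = 104 full weeks with remainder 0, so 104 more Saturdays after the first → 105.

105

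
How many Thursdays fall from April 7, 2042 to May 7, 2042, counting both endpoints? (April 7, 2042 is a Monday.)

April 7, 2042 is a Monday; the first Thursday on or after it is April 10, 2042 (3 days later).
From April 10, 2042 to May 7, 2042: 20 + 7 = 27 days (rest of April, May).
27 ÷ 7 = 3 full weeks with remainder 6, so 3 more Thursdays after the first → 4.

4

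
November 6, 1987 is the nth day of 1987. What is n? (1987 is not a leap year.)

310

Days in months before November: 31 + 28 + 31 + 30 + 31 + 30 + 31 + 31 + 30 + 31 = 304.
Plus 6 days into November → day 310.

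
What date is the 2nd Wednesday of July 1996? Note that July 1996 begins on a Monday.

July 1996 begins on a Monday, so the first Wednesday is July 3 (2 days later).
The 2nd Wednesday is 1 weeks later: 3 + 7 = 10.

1996-07-10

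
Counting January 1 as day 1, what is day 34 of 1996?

3 February 1996

January has 31 days (34 − 31 = 3 remain).
3 into February → February 3.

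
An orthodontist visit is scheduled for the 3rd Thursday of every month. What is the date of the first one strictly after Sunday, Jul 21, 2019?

Aug 15, 2019

Jul 2019 starts on a Monday; its first Thursday is the 4th, so the 3rd Thursday is the 18th — Jul 18, 2019.
That is not after Jul 21, 2019, so look at Aug 2019.
Aug 2019 starts on a Thursday; its first Thursday is the 1st, so the 3rd Thursday is the 15th — Aug 15, 2019.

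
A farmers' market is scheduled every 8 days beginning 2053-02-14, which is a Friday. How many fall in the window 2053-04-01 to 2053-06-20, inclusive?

Occurrences land 8·i days after 2053-02-14 for i = 0, 1, 2, …
2053-04-01 is 46 days after the start; 46 ÷ 8 = 5 remainder 6; since the remainder is 6, round up to i = 6. First occurrence in the window: #7 on 2053-04-03 (6×8 = 48 days in).
2053-06-20 is 126 days after the start; 126 ÷ 8 = 15 remainder 6. Last occurrence in the window: #16 on 2053-06-14.
Occurrences #7 through #16: 10 in total.

10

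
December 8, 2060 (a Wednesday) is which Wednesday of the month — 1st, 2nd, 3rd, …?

2nd

Day 8 falls in week ⌈8/7⌉ of the month.
Days 1–7 hold the 1st Wednesday, 8–14 the 2nd, 15–21 the 3rd, 22–28 the 4th, 29–31 the 5th.
8 is in the range for the 2nd.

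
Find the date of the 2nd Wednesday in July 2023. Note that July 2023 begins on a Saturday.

July 12, 2023

July 2023 begins on a Saturday, so the first Wednesday is July 5 (4 days later).
The 2nd Wednesday is 1 weeks later: 5 + 7 = 12.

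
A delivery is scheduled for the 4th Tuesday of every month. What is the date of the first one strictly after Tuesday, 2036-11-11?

2036-11-25

November 2036 starts on a Saturday; its first Tuesday is the 4th, so the 4th Tuesday is the 25th — 2036-11-25.
2036-11-25 is after 2036-11-11, so that is the next one.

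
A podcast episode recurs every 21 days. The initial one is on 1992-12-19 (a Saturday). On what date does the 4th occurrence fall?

1993-02-20

The 4th occurrence is 3 intervals after the first: 3 × 21 = 63 days after 1992-12-19.
December has 31 days — 12 days to the end of December leaves 51.
January has 31 days (20 left).
20 days into February → 1993-02-20.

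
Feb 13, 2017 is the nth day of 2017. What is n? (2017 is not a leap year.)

44

Days in months before Feb: 31 = 31.
Plus 13 days into Feb → day 44.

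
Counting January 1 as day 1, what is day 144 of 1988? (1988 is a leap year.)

January has 31 days (144 − 31 = 113 remain).
February has 29 days (113 − 29 = 84 remain).
March has 31 days (84 − 31 = 53 remain).
April has 30 days (53 − 30 = 23 remain).
23 into May → May 23.

1988-05-23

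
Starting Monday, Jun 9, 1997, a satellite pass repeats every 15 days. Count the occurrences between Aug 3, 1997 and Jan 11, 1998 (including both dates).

11

Occurrences land 15·i days after Jun 9, 1997 for i = 0, 1, 2, …
Aug 3, 1997 is 55 days after the start; 55 ÷ 15 = 3 remainder 10; since the remainder is 10, round up to i = 4. First occurrence in the window: #5 on Aug 8, 1997 (4×15 = 60 days in).
Jan 11, 1998 is 216 days after the start; 216 ÷ 15 = 14 remainder 6. Last occurrence in the window: #15 on Jan 5, 1998.
Occurrences #5 through #15: 11 in total.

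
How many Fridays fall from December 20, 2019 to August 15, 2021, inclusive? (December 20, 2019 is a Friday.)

87

December 20, 2019 is a Friday; the first Friday on or after it is December 20, 2019.
From December 20, 2019 to August 15, 2021: 11 + 366 + 227 = 604 days (rest of 2019, 2020, to August 15, 2021 in 2021).
604 ÷ 7 = 86 full weeks with remainder 2, so 86 more Fridays after the first → 87.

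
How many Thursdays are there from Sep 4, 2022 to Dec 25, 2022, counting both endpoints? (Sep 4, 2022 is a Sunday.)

Sep 4, 2022 is a Sunday; the first Thursday on or after it is Sep 8, 2022 (4 days later).
From Sep 8, 2022 to Dec 25, 2022: 22 + 31 + 30 + 25 = 108 days (rest of Sep, Oct, Nov, Dec).
108 ÷ 7 = 15 full weeks with remainder 3, so 15 more Thursdays after the first → 16.

16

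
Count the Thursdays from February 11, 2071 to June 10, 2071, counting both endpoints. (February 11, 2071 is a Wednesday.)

17

February 11, 2071 is a Wednesday; the first Thursday on or after it is February 12, 2071 (1 day later).
From February 12, 2071 to June 10, 2071: 16 + 31 + 30 + 31 + 10 = 118 days (rest of February, March, April, May, June).
118 ÷ 7 = 16 full weeks with remainder 6, so 16 more Thursdays after the first → 17.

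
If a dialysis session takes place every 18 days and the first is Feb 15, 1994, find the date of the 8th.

The 8th occurrence is 7 intervals after the first: 7 × 18 = 126 days after Feb 15, 1994.
Feb has 28 days — 13 days to the end of Feb leaves 113.
Mar has 31 days (82 left).
Apr has 30 days (52 left).
May has 31 days (21 left).
21 days into Jun → Jun 21, 1994.

Jun 21, 1994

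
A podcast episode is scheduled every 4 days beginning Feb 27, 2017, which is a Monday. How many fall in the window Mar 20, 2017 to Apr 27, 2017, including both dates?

9

Occurrences land 4·i days after Feb 27, 2017 for i = 0, 1, 2, …
Mar 20, 2017 is 21 days after the start; 21 ÷ 4 = 5 remainder 1; since the remainder is 1, round up to i = 6. First occurrence in the window: #7 on Mar 23, 2017 (6×4 = 24 days in).
Apr 27, 2017 is 59 days after the start; 59 ÷ 4 = 14 remainder 3. Last occurrence in the window: #15 on Apr 24, 2017.
Occurrences #7 through #15: 9 in total.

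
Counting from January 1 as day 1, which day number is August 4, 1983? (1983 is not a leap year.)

Days in months before August: 31 + 28 + 31 + 30 + 31 + 30 + 31 = 212.
Plus 4 days into August → day 216.

216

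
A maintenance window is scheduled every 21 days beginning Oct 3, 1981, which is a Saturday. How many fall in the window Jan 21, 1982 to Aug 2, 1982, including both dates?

9

Occurrences land 21·i days after Oct 3, 1981 for i = 0, 1, 2, …
Jan 21, 1982 is 110 days after the start; 110 ÷ 21 = 5 remainder 5; since the remainder is 5, round up to i = 6. First occurrence in the window: #7 on Feb 6, 1982 (6×21 = 126 days in).
Aug 2, 1982 is 303 days after the start; 303 ÷ 21 = 14 remainder 9. Last occurrence in the window: #15 on Jul 24, 1982.
Occurrences #7 through #15: 9 in total.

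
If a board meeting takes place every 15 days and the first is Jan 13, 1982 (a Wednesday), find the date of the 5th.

Mar 14, 1982

The 5th occurrence is 4 intervals after the first: 4 × 15 = 60 days after Jan 13, 1982.
Jan has 31 days — 18 days to the end of Jan leaves 42.
Feb has 28 days (14 left).
14 days into Mar → Mar 14, 1982.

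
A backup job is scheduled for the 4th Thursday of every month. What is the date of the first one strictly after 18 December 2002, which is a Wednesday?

26 December 2002

December 2002 starts on a Sunday; its first Thursday is the 5th, so the 4th Thursday is the 26th — 26 December 2002.
26 December 2002 is after 18 December 2002, so that is the next one.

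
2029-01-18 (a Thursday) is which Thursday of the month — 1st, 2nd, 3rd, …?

3rd

Day 18 falls in week ⌈18/7⌉ of the month.
Days 1–7 hold the 1st Thursday, 8–14 the 2nd, 15–21 the 3rd, 22–28 the 4th, 29–31 the 5th.
18 is in the range for the 3rd.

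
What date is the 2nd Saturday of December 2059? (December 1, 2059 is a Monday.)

December 2059 begins on a Monday, so the first Saturday is December 6 (5 days later).
The 2nd Saturday is 1 weeks later: 6 + 7 = 13.

13 December 2059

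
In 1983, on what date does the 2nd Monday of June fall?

June 13, 1983

June 1983 begins on a Wednesday, so the first Monday is June 6 (5 days later).
The 2nd Monday is 1 weeks later: 6 + 7 = 13.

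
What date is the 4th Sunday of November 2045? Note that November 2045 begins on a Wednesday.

November 26, 2045

November 2045 begins on a Wednesday, so the first Sunday is November 5 (4 days later).
The 4th Sunday is 3 weeks later: 5 + 21 = 26.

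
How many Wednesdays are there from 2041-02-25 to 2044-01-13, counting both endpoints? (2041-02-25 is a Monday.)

2041-02-25 is a Monday; the first Wednesday on or after it is 2041-02-27 (2 days later).
From 2041-02-27 to 2044-01-13: 307 + 365 + 365 + 13 = 1050 days (rest of 2041, 2042, 2043, to 2044-01-13 in 2044).
1050 ÷ 7 = 150 full weeks with remainder 0, so 150 more Wednesdays after the first → 151.

151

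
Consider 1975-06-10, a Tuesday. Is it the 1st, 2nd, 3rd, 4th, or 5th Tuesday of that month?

Day 10 falls in week ⌈10/7⌉ of the month.
Days 1–7 hold the 1st Tuesday, 8–14 the 2nd, 15–21 the 3rd, 22–28 the 4th, 29–31 the 5th.
10 is in the range for the 2nd.

2nd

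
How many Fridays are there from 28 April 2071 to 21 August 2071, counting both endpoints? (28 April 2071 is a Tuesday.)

28 April 2071 is a Tuesday; the first Friday on or after it is 1 May 2071 (3 days later).
From 1 May 2071 to 21 August 2071: 30 + 30 + 31 + 21 = 112 days (rest of May, June, July, August).
112 ÷ 7 = 16 full weeks with remainder 0, so 16 more Fridays after the first → 17.

17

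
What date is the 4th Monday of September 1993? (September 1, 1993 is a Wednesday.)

27 September 1993

September 1993 begins on a Wednesday, so the first Monday is September 6 (5 days later).
The 4th Monday is 3 weeks later: 6 + 21 = 27.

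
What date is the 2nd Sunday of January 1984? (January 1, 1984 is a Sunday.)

1984-01-08

January 1984 begins on a Sunday, so the first Sunday is January 1.
The 2nd Sunday is 1 weeks later: 1 + 7 = 8.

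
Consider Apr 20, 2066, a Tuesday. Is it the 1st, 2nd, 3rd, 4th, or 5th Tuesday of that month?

Day 20 falls in week ⌈20/7⌉ of the month.
Days 1–7 hold the 1st Tuesday, 8–14 the 2nd, 15–21 the 3rd, 22–28 the 4th, 29–31 the 5th.
20 is in the range for the 3rd.

3rd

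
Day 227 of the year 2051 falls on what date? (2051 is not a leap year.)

January has 31 days (227 − 31 = 196 remain).
February has 28 days (196 − 28 = 168 remain).
March has 31 days (168 − 31 = 137 remain).
April has 30 days (137 − 30 = 107 remain).
May has 31 days (107 − 31 = 76 remain).
June has 30 days (76 − 30 = 46 remain).
July has 31 days (46 − 31 = 15 remain).
15 into August → August 15.

15 August 2051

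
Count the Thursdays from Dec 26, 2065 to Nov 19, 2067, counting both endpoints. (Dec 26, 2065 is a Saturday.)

Dec 26, 2065 is a Saturday; the first Thursday on or after it is Dec 31, 2065 (5 days later).
From Dec 31, 2065 to Nov 19, 2067: 0 + 365 + 323 = 688 days (rest of 2065, 2066, to Nov 19, 2067 in 2067).
688 ÷ 7 = 98 full weeks with remainder 2, so 98 more Thursdays after the first → 99.

99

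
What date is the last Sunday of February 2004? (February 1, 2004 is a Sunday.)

February 2004 begins on a Sunday, so the first Sunday is February 1.
February 2004 has 29 days. Adding weeks: 1, 8, 15, 22, 29 — the last one ≤ 29 is the 29th.

2004-02-29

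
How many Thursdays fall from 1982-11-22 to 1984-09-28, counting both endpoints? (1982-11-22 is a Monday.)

1982-11-22 is a Monday; the first Thursday on or after it is 1982-11-25 (3 days later).
From 1982-11-25 to 1984-09-28: 36 + 365 + 272 = 673 days (rest of 1982, 1983, to 1984-09-28 in 1984).
673 ÷ 7 = 96 full weeks with remainder 1, so 96 more Thursdays after the first → 97.

97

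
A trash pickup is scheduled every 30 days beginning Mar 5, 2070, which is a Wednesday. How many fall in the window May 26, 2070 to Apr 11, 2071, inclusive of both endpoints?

11

Occurrences land 30·i days after Mar 5, 2070 for i = 0, 1, 2, …
May 26, 2070 is 82 days after the start; 82 ÷ 30 = 2 remainder 22; since the remainder is 22, round up to i = 3. First occurrence in the window: #4 on Jun 3, 2070 (3×30 = 90 days in).
Apr 11, 2071 is 402 days after the start; 402 ÷ 30 = 13 remainder 12. Last occurrence in the window: #14 on Mar 30, 2071.
Occurrences #4 through #14: 11 in total.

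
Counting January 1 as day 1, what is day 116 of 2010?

January has 31 days (116 − 31 = 85 remain).
February has 28 days (85 − 28 = 57 remain).
March has 31 days (57 − 31 = 26 remain).
26 into April → April 26.

26 April 2010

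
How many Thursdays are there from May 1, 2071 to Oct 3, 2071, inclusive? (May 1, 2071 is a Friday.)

22

May 1, 2071 is a Friday; the first Thursday on or after it is May 7, 2071 (6 days later).
From May 7, 2071 to Oct 3, 2071: 24 + 30 + 31 + 31 + 30 + 3 = 149 days (rest of May, Jun, Jul, Aug, Sep, Oct).
149 ÷ 7 = 21 full weeks with remainder 2, so 21 more Thursdays after the first → 22.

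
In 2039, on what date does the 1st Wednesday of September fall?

The first Wednesday of September 2039 is September 7.

2039-09-07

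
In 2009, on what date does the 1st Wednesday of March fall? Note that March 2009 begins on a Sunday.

4 March 2009

March 2009 begins on a Sunday, so the first Wednesday is March 4 (3 days later).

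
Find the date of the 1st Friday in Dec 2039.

Dec 2039 begins on a Thursday, so the first Friday is Dec 2 (1 day later).

Dec 2, 2039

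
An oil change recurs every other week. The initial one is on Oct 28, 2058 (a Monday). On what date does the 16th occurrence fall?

The 16th occurrence is 15 intervals after the first: 15 × 14 = 210 days after Oct 28, 2058.
Oct has 31 days — 3 days to the end of Oct leaves 207.
Nov has 30 days (177 left).
Dec has 31 days (146 left).
Jan has 31 days (115 left).
Feb has 28 days (87 left).
Mar has 31 days (56 left).
Apr has 30 days (26 left).
26 days into May → May 26, 2059.

May 26, 2059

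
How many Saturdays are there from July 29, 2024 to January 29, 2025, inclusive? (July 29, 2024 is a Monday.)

July 29, 2024 is a Monday; the first Saturday on or after it is August 3, 2024 (5 days later).
From August 3, 2024 to January 29, 2025: 28 + 30 + 31 + 30 + 31 + 29 = 179 days (rest of August, September, October, November, December, January).
179 ÷ 7 = 25 full weeks with remainder 4, so 25 more Saturdays after the first → 26.

26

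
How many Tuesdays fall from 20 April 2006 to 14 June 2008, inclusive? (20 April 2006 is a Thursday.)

112

20 April 2006 is a Thursday; the first Tuesday on or after it is 25 April 2006 (5 days later).
From 25 April 2006 to 14 June 2008: 250 + 365 + 166 = 781 days (rest of 2006, 2007, to 14 June 2008 in 2008).
781 ÷ 7 = 111 full weeks with remainder 4, so 111 more Tuesdays after the first → 112.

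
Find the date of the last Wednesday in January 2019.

2019-01-30

The first Wednesday of January 2019 is January 2.
January 2019 has 31 days. Adding weeks: 2, 9, 16, 23, 30 — the last one ≤ 31 is the 30th.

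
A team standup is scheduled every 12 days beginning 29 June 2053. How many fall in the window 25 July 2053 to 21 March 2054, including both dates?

20

Occurrences land 12·i days after 29 June 2053 for i = 0, 1, 2, …
25 July 2053 is 26 days after the start; 26 ÷ 12 = 2 remainder 2; since the remainder is 2, round up to i = 3. First occurrence in the window: #4 on 4 August 2053 (3×12 = 36 days in).
21 March 2054 is 265 days after the start; 265 ÷ 12 = 22 remainder 1. Last occurrence in the window: #23 on 20 March 2054.
Occurrences #4 through #23: 20 in total.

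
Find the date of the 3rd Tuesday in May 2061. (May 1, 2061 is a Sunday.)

2061-05-17

May 2061 begins on a Sunday, so the first Tuesday is May 3 (2 days later).
The 3rd Tuesday is 2 weeks later: 3 + 14 = 17.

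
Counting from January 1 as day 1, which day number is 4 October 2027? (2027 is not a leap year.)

277

Days in months before October: 31 + 28 + 31 + 30 + 31 + 30 + 31 + 31 + 30 = 273.
Plus 4 days into October → day 277.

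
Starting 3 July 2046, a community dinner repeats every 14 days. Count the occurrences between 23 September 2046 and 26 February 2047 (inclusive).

Occurrences land 14·i days after 3 July 2046 for i = 0, 1, 2, …
23 September 2046 is 82 days after the start; 82 ÷ 14 = 5 remainder 12; since the remainder is 12, round up to i = 6. First occurrence in the window: #7 on 25 September 2046 (6×14 = 84 days in).
26 February 2047 is 238 days after the start; 238 ÷ 14 = 17 remainder 0. Last occurrence in the window: #18 on 26 February 2047.
Occurrences #7 through #18: 12 in total.

12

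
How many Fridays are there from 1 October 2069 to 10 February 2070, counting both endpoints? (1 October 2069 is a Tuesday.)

19

1 October 2069 is a Tuesday; the first Friday on or after it is 4 October 2069 (3 days later).
From 4 October 2069 to 10 February 2070: 27 + 30 + 31 + 31 + 10 = 129 days (rest of October, November, December, January, February).
129 ÷ 7 = 18 full weeks with remainder 3, so 18 more Fridays after the first → 19.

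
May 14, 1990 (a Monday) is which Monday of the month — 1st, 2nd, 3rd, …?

2nd

Day 14 falls in week ⌈14/7⌉ of the month.
Days 1–7 hold the 1st Monday, 8–14 the 2nd, 15–21 the 3rd, 22–28 the 4th, 29–31 the 5th.
14 is in the range for the 2nd.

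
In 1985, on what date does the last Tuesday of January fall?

January 29, 1985

The first Tuesday of January 1985 is January 1.
January 1985 has 31 days. Adding weeks: 1, 8, 15, 22, 29 — the last one ≤ 31 is the 29th.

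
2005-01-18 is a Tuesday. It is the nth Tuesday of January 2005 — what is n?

3rd

Day 18 falls in week ⌈18/7⌉ of the month.
Days 1–7 hold the 1st Tuesday, 8–14 the 2nd, 15–21 the 3rd, 22–28 the 4th, 29–31 the 5th.
18 is in the range for the 3rd.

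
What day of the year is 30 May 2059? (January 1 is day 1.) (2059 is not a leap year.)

Days in months before May: 31 + 28 + 31 + 30 = 120.
Plus 30 days into May → day 150.

150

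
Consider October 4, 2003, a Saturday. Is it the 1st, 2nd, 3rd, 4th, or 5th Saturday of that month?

Day 4 falls in week ⌈4/7⌉ of the month.
Days 1–7 hold the 1st Saturday, 8–14 the 2nd, 15–21 the 3rd, 22–28 the 4th, 29–31 the 5th.
4 is in the range for the 1st.

1st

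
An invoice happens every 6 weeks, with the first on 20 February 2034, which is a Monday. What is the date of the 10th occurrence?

The 10th occurrence is 9 intervals after the first: 9 × 42 = 378 days after 20 February 2034.
February has 28 days — 8 days to the end of February leaves 370.
March has 31 days (339 left).
April has 30 days (309 left).
May has 31 days (278 left).
June has 30 days (248 left).
July has 31 days (217 left).
August has 31 days (186 left).
September has 30 days (156 left).
October has 31 days (125 left).
November has 30 days (95 left).
December has 31 days (64 left).
January has 31 days (33 left).
February has 28 days (5 left).
5 days into March → 5 March 2035.

5 March 2035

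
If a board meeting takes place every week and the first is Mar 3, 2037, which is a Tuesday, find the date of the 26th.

The 26th occurrence is 25 intervals after the first: 25 × 7 = 175 days after Mar 3, 2037.
Mar has 31 days — 28 days to the end of Mar leaves 147.
Apr has 30 days (117 left).
May has 31 days (86 left).
Jun has 30 days (56 left).
Jul has 31 days (25 left).
25 days into Aug → Aug 25, 2037.

Aug 25, 2037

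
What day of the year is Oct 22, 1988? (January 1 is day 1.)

Days in months before Oct: 31 + 29 + 31 + 30 + 31 + 30 + 31 + 31 + 30 = 274.
Plus 22 days into Oct → day 296.

296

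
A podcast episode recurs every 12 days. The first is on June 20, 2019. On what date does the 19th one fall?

The 19th occurrence is 18 intervals after the first: 18 × 12 = 216 days after June 20, 2019.
June has 30 days — 10 days to the end of June leaves 206.
July has 31 days (175 left).
August has 31 days (144 left).
September has 30 days (114 left).
October has 31 days (83 left).
November has 30 days (53 left).
December has 31 days (22 left).
22 days into January → January 22, 2020.

January 22, 2020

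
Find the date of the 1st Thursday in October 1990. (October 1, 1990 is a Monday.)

October 1990 begins on a Monday, so the first Thursday is October 4 (3 days later).

4 October 1990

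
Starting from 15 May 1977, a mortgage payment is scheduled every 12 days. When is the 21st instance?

10 January 1978

The 21st occurrence is 20 intervals after the first: 20 × 12 = 240 days after 15 May 1977.
May has 31 days — 16 days to the end of May leaves 224.
June has 30 days (194 left).
July has 31 days (163 left).
August has 31 days (132 left).
September has 30 days (102 left).
October has 31 days (71 left).
November has 30 days (41 left).
December has 31 days (10 left).
10 days into January → 10 January 1978.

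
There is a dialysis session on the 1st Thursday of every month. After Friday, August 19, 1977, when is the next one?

September 1, 1977

August 1977 starts on a Monday, so its 1st Thursday is August 4, 1977 (3 days in).
That is not after August 19, 1977, so look at September 1977.
September 1977 starts on a Thursday, so its 1st Thursday is September 1, 1977.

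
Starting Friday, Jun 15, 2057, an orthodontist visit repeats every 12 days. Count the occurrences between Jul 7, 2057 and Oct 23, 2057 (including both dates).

9

Occurrences land 12·i days after Jun 15, 2057 for i = 0, 1, 2, …
Jul 7, 2057 is 22 days after the start; 22 ÷ 12 = 1 remainder 10; since the remainder is 10, round up to i = 2. First occurrence in the window: #3 on Jul 9, 2057 (2×12 = 24 days in).
Oct 23, 2057 is 130 days after the start; 130 ÷ 12 = 10 remainder 10. Last occurrence in the window: #11 on Oct 13, 2057.
Occurrences #3 through #11: 9 in total.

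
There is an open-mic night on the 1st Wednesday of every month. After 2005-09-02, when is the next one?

September 2005 starts on a Thursday, so its 1st Wednesday is 2005-09-07 (6 days in).
2005-09-07 is after 2005-09-02, so that is the next one.

2005-09-07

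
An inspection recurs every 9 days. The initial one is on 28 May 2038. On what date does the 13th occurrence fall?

The 13th occurrence is 12 intervals after the first: 12 × 9 = 108 days after 28 May 2038.
May has 31 days — 3 days to the end of May leaves 105.
June has 30 days (75 left).
July has 31 days (44 left).
August has 31 days (13 left).
13 days into September → 13 September 2038.

13 September 2038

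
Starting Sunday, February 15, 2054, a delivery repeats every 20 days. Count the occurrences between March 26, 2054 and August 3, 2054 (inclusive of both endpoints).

Occurrences land 20·i days after February 15, 2054 for i = 0, 1, 2, …
March 26, 2054 is 39 days after the start; 39 ÷ 20 = 1 remainder 19; since the remainder is 19, round up to i = 2. First occurrence in the window: #3 on March 27, 2054 (2×20 = 40 days in).
August 3, 2054 is 169 days after the start; 169 ÷ 20 = 8 remainder 9. Last occurrence in the window: #9 on July 25, 2054.
Occurrences #3 through #9: 7 in total.

7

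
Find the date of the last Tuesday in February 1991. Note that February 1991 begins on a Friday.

February 26, 1991

February 1991 begins on a Friday, so the first Tuesday is February 5 (4 days later).
February 1991 has 28 days. Adding weeks: 5, 12, 19, 26 — the last one ≤ 28 is the 26th.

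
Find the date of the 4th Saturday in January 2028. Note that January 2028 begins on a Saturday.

January 2028 begins on a Saturday, so the first Saturday is January 1.
The 4th Saturday is 3 weeks later: 1 + 21 = 22.

2028-01-22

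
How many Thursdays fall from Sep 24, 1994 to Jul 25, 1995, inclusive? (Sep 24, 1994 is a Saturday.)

Sep 24, 1994 is a Saturday; the first Thursday on or after it is Sep 29, 1994 (5 days later).
From Sep 29, 1994 to Jul 25, 1995: 1 + 31 + 30 + 31 + 31 + 28 + 31 + 30 + 31 + 30 + 25 = 299 days (rest of Sep, Oct, Nov, Dec, Jan, Feb, Mar, Apr, May, Jun, Jul).
299 ÷ 7 = 42 full weeks with remainder 5, so 42 more Thursdays after the first → 43.

43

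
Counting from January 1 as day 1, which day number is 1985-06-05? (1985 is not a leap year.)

156

Days in months before June: 31 + 28 + 31 + 30 + 31 = 151.
Plus 5 days into June → day 156.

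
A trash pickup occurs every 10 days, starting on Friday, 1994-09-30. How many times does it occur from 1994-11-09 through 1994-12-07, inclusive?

Occurrences land 10·i days after 1994-09-30 for i = 0, 1, 2, …
1994-11-09 is 40 days after the start; 40 ÷ 10 = 4 remainder 0. First occurrence in the window: #5 on 1994-11-09 (4×10 = 40 days in).
1994-12-07 is 68 days after the start; 68 ÷ 10 = 6 remainder 8. Last occurrence in the window: #7 on 1994-11-29.
Occurrences #5 through #7: 3 in total.

3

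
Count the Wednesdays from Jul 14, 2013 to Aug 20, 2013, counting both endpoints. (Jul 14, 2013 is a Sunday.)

Jul 14, 2013 is a Sunday; the first Wednesday on or after it is Jul 17, 2013 (3 days later).
From Jul 17, 2013 to Aug 20, 2013: 14 + 20 = 34 days (rest of Jul, Aug).
34 ÷ 7 = 4 full weeks with remainder 6, so 4 more Wednesdays after the first → 5.

5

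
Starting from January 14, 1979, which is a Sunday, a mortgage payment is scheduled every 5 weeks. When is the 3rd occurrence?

March 25, 1979

The 3rd occurrence is 2 intervals after the first: 2 × 35 = 70 days after January 14, 1979.
January has 31 days — 17 days to the end of January leaves 53.
February has 28 days (25 left).
25 days into March → March 25, 1979.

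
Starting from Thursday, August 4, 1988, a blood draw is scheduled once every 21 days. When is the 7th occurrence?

December 8, 1988

The 7th occurrence is 6 intervals after the first: 6 × 21 = 126 days after August 4, 1988.
August has 31 days — 27 days to the end of August leaves 99.
September has 30 days (69 left).
October has 31 days (38 left).
November has 30 days (8 left).
8 days into December → December 8, 1988.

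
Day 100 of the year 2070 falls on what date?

January has 31 days (100 − 31 = 69 remain).
February has 28 days (69 − 28 = 41 remain).
March has 31 days (41 − 31 = 10 remain).
10 into April → April 10.

10 April 2070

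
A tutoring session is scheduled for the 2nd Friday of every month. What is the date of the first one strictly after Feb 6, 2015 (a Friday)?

Feb 13, 2015

Feb 2015 starts on a Sunday; its first Friday is the 6th, so the 2nd Friday is the 13th — Feb 13, 2015.
Feb 13, 2015 is after Feb 6, 2015, so that is the next one.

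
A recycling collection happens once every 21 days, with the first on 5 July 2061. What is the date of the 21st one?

29 August 2062

The 21st occurrence is 20 intervals after the first: 20 × 21 = 420 days after 5 July 2061.
July has 31 days — 26 days to the end of July leaves 394.
August has 31 days (363 left).
September has 30 days (333 left).
October has 31 days (302 left).
November has 30 days (272 left).
December has 31 days (241 left).
January has 31 days (210 left).
February has 28 days (182 left).
March has 31 days (151 left).
April has 30 days (121 left).
May has 31 days (90 left).
June has 30 days (60 left).
July has 31 days (29 left).
29 days into August → 29 August 2062.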